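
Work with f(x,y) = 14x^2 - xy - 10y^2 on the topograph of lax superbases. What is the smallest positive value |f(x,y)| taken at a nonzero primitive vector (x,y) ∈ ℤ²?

descent: ρ → (-10,21,3)  [lands on river]
river: ρ → (3,21,-10)
river: ρ → (-10,19,5)
river: ρ → (5,21,-6)
river: ρ → (-6,15,14)
river: ρ → (14,13,-7)
river: ρ → (-7,15,12)
river: ρ → (12,9,-10)
river: ρ → (-10,11,11)
river: ρ → (11,11,-10)
river: ρ → (-10,9,12)
river: ρ → (12,15,-7)
river: ρ → (-7,13,14)
river: ρ → (14,15,-6)
river: ρ → (-6,21,5)
river: ρ → (5,19,-10)
closes: descent 1, river 16
min |a| on river = 3

3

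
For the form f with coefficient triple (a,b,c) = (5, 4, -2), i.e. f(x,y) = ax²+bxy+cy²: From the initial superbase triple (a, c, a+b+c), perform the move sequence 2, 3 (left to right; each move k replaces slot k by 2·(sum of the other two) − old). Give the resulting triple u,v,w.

start (5,-2,7) = (f(1,0),f(0,1),f(1,1))
replace slot 2: 2·(5+7) − (-2) = 26 → (5,26,7)
replace slot 3: 2·(5+26) − 7 = 55 → (5,26,55)

5,26,55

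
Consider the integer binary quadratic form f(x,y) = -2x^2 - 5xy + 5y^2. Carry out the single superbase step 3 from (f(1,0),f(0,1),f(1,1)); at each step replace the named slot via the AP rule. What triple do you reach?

start (-2,5,-2) = (f(1,0),f(0,1),f(1,1))
replace slot 3: 2·((-2)+5) − (-2) = 8 → (-2,5,8)

-2,5,8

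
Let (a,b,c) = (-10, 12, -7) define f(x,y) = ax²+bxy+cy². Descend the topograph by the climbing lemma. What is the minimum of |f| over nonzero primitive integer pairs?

translate: b→8 (≡-12 mod 20), so (10,-12,7)→(10,8,5)
flip: (10,8,5)→(5,-8,10)
translate: b→2 (≡-8 mod 10), so (5,-8,10)→(5,2,7)
reduced (well bottom): (5,2,7) with a≤c, −a<b≤a
well minimum |f| = |-5| = 5 (negative-definite)

5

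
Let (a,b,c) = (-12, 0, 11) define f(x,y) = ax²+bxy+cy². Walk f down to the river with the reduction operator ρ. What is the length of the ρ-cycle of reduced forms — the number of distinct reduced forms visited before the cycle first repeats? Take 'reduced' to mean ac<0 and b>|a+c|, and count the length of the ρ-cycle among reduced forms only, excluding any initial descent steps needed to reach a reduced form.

D = 528, ⌊√D⌋ = 22
descent: ρ → (11,22,-1)  [lands on river]
river: ρ → (-1,22,11)
ρ-cycle length = 2 (tail of 1 descent step not counted)

2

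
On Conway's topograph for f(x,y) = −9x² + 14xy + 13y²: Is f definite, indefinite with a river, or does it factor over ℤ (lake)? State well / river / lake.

D = b²−4ac = 14² − 4·(-9)·13 = 664
D > 0 non-square ⇒ indefinite ⇒ periodic river

river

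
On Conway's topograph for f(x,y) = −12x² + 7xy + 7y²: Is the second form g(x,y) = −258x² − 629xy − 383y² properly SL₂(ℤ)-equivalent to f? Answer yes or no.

D₁ = 385, D₂ = 385
river cycle of f (length 10): (7, 7, -12), (-12, 17, 2), (2, 19, -3), (-3, 17, 8), (8, 15, -5), (-5, 15, 8), (8, 17, -3), (-3, 19, 2), (2, 17, -12), (-12, 7, 7)
river cycle of g (length 10): (-12, 17, 2), (2, 19, -3), (-3, 17, 8), (8, 15, -5), (-5, 15, 8), (8, 17, -3), (-3, 19, 2), (2, 17, -12), (-12, 7, 7), (7, 7, -12)
cycles coincide ⇒ equivalent

yes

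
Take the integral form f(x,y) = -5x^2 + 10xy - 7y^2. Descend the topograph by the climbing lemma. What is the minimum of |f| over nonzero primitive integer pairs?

translate: b→0 (≡-10 mod 10), so (5,-10,7)→(5,0,2)
flip: (5,0,2)→(2,0,5)
reduced (well bottom): (2,0,5) with a≤c, −a<b≤a
well minimum |f| = |-2| = 2 (negative-definite)

2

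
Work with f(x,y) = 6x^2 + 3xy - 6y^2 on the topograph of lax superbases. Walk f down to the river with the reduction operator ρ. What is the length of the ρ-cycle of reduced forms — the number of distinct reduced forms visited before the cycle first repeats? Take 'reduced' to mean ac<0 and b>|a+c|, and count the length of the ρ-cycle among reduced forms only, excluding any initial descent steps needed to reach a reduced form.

D = 153, ⌊√D⌋ = 12
river: ρ → (-6,9,3)
river: ρ → (3,9,-6)
river: ρ → (-6,3,6)
river: ρ → (6,9,-3)
river: ρ → (-3,9,6)
river: ρ → (6,3,-6)
ρ-cycle length = 6 (tail of 0 descent steps not counted)

6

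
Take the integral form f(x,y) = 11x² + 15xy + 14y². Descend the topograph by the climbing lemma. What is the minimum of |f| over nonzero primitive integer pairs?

translate: b→-7 (≡15 mod 22), so (11,15,14)→(11,-7,10)
flip: (11,-7,10)→(10,7,11)
reduced (well bottom): (10,7,11) with a≤c, −a<b≤a
well minimum = a = 10

10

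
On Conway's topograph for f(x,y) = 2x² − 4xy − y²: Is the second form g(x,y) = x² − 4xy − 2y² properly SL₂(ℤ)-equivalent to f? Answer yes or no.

D₁ = 24, D₂ = 24
river cycle of f (length 2): (-1, 4, 2), (2, 4, -1)
river cycle of g (length 2): (-2, 4, 1), (1, 4, -2)
cycles differ ⇒ inequivalent

no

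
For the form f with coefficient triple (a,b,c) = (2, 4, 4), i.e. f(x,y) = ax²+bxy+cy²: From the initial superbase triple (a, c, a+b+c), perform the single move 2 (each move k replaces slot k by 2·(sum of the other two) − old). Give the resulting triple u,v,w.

start (2,4,10) = (f(1,0),f(0,1),f(1,1))
replace slot 2: 2·(2+10) − 4 = 20 → (2,20,10)

2,20,10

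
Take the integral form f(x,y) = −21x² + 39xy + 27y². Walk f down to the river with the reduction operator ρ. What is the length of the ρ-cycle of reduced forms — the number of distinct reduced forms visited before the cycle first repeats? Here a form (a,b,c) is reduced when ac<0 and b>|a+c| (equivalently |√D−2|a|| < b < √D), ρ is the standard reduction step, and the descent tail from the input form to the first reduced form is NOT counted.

D = 3789, ⌊√D⌋ = 61
river: ρ → (27,15,-33)
river: ρ → (-33,51,9)
river: ρ → (9,57,-15)
river: ρ → (-15,33,45)
river: ρ → (45,57,-3)
river: ρ → (-3,57,45)
river: ρ → (45,33,-15)
river: ρ → (-15,57,9)
river: ρ → (9,51,-33)
river: ρ → (-33,15,27)
river: ρ → (27,39,-21)
river: ρ → (-21,45,21)
river: ρ → (21,39,-27)
river: ρ → (-27,15,33)
river: ρ → (33,51,-9)
river: ρ → (-9,57,15)
river: ρ → (15,33,-45)
river: ρ → (-45,57,3)
river: ρ → (3,57,-45)
river: ρ → (-45,33,15)
river: ρ → (15,57,-9)
river: ρ → (-9,51,33)
river: ρ → (33,15,-27)
river: ρ → (-27,39,21)
river: ρ → (21,45,-21)
river: ρ → (-21,39,27)
ρ-cycle length = 26 (tail of 0 descent steps not counted)

26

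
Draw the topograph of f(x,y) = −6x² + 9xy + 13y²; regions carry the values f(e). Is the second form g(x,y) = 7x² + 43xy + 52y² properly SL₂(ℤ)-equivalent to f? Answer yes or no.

D₁ = 393, D₂ = 393
river cycle of f (length 16): (13, 17, -2), (-2, 19, 4), (4, 13, -14), (-14, 15, 3), (3, 15, -14), (-14, 13, 4), (4, 19, -2), (-2, 17, 13), (13, 9, -6), (-6, 15, 7), … (6 more)
river cycle of g (length 16): (7, 15, -6), (-6, 9, 13), (13, 17, -2), (-2, 19, 4), (4, 13, -14), (-14, 15, 3), (3, 15, -14), (-14, 13, 4), (4, 19, -2), (-2, 17, 13), … (6 more)
cycles coincide ⇒ equivalent

yes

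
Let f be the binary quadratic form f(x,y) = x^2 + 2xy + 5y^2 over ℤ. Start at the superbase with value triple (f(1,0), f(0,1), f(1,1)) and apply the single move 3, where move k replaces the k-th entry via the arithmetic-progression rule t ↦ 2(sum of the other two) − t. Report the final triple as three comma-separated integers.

start (1,5,8) = (f(1,0),f(0,1),f(1,1))
replace slot 3: 2·(1+5) − 8 = 4 → (1,5,4)

1,5,4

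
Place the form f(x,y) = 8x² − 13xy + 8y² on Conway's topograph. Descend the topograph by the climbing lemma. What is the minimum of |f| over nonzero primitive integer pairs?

translate: b→3 (≡-13 mod 16), so (8,-13,8)→(8,3,3)
flip: (8,3,3)→(3,-3,8)
translate: b→3 (≡-3 mod 6), so (3,-3,8)→(3,3,8)
reduced (well bottom): (3,3,8) with a≤c, −a<b≤a
well minimum = a = 3

3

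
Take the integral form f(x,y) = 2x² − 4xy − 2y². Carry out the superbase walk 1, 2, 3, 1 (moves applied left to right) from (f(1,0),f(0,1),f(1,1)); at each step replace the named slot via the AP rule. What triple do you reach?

start (2,-2,-4) = (f(1,0),f(0,1),f(1,1))
replace slot 1: 2·((-2)+(-4)) − 2 = -14 → (-14,-2,-4)
replace slot 2: 2·((-14)+(-4)) − (-2) = -34 → (-14,-34,-4)
replace slot 3: 2·((-14)+(-34)) − (-4) = -92 → (-14,-34,-92)
replace slot 1: 2·((-34)+(-92)) − (-14) = -238 → (-238,-34,-92)

-238,-34,-92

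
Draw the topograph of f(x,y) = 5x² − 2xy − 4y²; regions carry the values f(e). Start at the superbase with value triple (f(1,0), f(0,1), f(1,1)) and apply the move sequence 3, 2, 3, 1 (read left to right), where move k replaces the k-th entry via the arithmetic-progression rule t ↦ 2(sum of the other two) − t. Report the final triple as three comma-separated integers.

start (5,-4,-1) = (f(1,0),f(0,1),f(1,1))
replace slot 3: 2·(5+(-4)) − (-1) = 3 → (5,-4,3)
replace slot 2: 2·(5+3) − (-4) = 20 → (5,20,3)
replace slot 3: 2·(5+20) − 3 = 47 → (5,20,47)
replace slot 1: 2·(20+47) − 5 = 129 → (129,20,47)

129,20,47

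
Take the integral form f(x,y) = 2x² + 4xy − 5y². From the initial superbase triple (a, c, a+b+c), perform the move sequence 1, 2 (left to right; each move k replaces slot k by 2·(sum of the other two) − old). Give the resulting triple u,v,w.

start (2,-5,1) = (f(1,0),f(0,1),f(1,1))
replace slot 1: 2·((-5)+1) − 2 = -10 → (-10,-5,1)
replace slot 2: 2·((-10)+1) − (-5) = -13 → (-10,-13,1)

-10,-13,1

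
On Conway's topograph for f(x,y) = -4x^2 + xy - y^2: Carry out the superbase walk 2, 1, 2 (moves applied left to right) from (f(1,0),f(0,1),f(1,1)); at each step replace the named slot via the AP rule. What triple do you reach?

start (-4,-1,-4) = (f(1,0),f(0,1),f(1,1))
replace slot 2: 2·((-4)+(-4)) − (-1) = -15 → (-4,-15,-4)
replace slot 1: 2·((-15)+(-4)) − (-4) = -34 → (-34,-15,-4)
replace slot 2: 2·((-34)+(-4)) − (-15) = -61 → (-34,-61,-4)

-34,-61,-4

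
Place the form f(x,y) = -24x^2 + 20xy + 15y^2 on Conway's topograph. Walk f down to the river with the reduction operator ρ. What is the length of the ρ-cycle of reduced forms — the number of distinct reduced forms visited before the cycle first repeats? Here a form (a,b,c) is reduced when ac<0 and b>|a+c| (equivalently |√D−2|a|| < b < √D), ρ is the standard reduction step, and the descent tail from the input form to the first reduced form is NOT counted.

D = 1840, ⌊√D⌋ = 42
river: ρ → (15,40,-4)
river: ρ → (-4,40,15)
river: ρ → (15,20,-24)
river: ρ → (-24,28,11)
river: ρ → (11,38,-9)
river: ρ → (-9,34,19)
river: ρ → (19,42,-1)
river: ρ → (-1,42,19)
river: ρ → (19,34,-9)
river: ρ → (-9,38,11)
river: ρ → (11,28,-24)
river: ρ → (-24,20,15)
ρ-cycle length = 12 (tail of 0 descent steps not counted)

12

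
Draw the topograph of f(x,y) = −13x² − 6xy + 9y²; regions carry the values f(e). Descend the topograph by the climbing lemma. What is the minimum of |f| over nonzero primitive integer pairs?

descent: ρ → (9,6,-13)  [lands on river]
river: ρ → (-13,20,2)
river: ρ → (2,20,-13)
river: ρ → (-13,6,9)
river: ρ → (9,12,-10)
river: ρ → (-10,8,11)
river: ρ → (11,14,-7)
river: ρ → (-7,14,11)
river: ρ → (11,8,-10)
river: ρ → (-10,12,9)
closes: descent 1, river 10
min |a| on river = 2

2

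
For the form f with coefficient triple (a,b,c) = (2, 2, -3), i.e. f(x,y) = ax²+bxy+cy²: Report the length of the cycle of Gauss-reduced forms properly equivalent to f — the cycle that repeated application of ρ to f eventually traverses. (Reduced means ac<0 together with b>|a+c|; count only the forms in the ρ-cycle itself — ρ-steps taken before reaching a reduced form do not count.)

D = 28, ⌊√D⌋ = 5
river: ρ → (-3,4,1)
river: ρ → (1,4,-3)
river: ρ → (-3,2,2)
river: ρ → (2,2,-3)
ρ-cycle length = 4 (tail of 0 descent steps not counted)

4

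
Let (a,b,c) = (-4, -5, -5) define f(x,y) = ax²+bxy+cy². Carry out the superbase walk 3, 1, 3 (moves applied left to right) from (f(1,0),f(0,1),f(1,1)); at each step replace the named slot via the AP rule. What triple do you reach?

start (-4,-5,-14) = (f(1,0),f(0,1),f(1,1))
replace slot 3: 2·((-4)+(-5)) − (-14) = -4 → (-4,-5,-4)
replace slot 1: 2·((-5)+(-4)) − (-4) = -14 → (-14,-5,-4)
replace slot 3: 2·((-14)+(-5)) − (-4) = -34 → (-14,-5,-34)

-14,-5,-34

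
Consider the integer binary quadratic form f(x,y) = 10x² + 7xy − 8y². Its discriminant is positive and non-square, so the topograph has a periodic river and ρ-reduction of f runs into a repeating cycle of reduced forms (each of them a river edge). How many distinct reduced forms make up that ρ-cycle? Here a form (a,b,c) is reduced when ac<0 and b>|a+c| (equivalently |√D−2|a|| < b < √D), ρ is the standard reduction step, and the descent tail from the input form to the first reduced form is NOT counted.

D = 369, ⌊√D⌋ = 19
river: ρ → (-8,9,9)
river: ρ → (9,9,-8)
river: ρ → (-8,7,10)
river: ρ → (10,13,-5)
river: ρ → (-5,17,4)
river: ρ → (4,15,-9)
river: ρ → (-9,3,10)
river: ρ → (10,17,-2)
river: ρ → (-2,19,1)
river: ρ → (1,19,-2)
river: ρ → (-2,17,10)
river: ρ → (10,3,-9)
river: ρ → (-9,15,4)
river: ρ → (4,17,-5)
river: ρ → (-5,13,10)
river: ρ → (10,7,-8)
ρ-cycle length = 16 (tail of 0 descent steps not counted)

16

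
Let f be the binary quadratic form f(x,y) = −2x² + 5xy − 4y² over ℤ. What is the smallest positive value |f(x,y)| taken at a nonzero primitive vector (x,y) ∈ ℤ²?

translate: b→-1 (≡-5 mod 4), so (2,-5,4)→(2,-1,1)
flip: (2,-1,1)→(1,1,2)
reduced (well bottom): (1,1,2) with a≤c, −a<b≤a
well minimum |f| = |-1| = 1 (negative-definite)

1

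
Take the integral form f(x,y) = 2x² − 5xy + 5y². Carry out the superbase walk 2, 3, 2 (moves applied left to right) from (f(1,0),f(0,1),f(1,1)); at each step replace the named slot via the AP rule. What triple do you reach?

start (2,5,2) = (f(1,0),f(0,1),f(1,1))
replace slot 2: 2·(2+2) − 5 = 3 → (2,3,2)
replace slot 3: 2·(2+3) − 2 = 8 → (2,3,8)
replace slot 2: 2·(2+8) − 3 = 17 → (2,17,8)

2,17,8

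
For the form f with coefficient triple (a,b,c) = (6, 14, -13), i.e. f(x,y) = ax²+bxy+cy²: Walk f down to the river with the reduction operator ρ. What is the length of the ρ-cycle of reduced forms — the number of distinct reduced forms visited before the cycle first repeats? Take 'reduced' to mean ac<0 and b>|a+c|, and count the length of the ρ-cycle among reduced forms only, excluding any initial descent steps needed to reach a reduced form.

D = 508, ⌊√D⌋ = 22
river: ρ → (-13,12,7)
river: ρ → (7,16,-9)
river: ρ → (-9,20,3)
river: ρ → (3,22,-2)
river: ρ → (-2,22,3)
river: ρ → (3,20,-9)
river: ρ → (-9,16,7)
river: ρ → (7,12,-13)
river: ρ → (-13,14,6)
river: ρ → (6,22,-1)
river: ρ → (-1,22,6)
river: ρ → (6,14,-13)
ρ-cycle length = 12 (tail of 0 descent steps not counted)

12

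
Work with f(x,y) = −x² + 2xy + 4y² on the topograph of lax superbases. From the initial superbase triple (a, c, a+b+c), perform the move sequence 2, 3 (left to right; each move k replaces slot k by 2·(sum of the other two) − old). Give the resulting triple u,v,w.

start (-1,4,5) = (f(1,0),f(0,1),f(1,1))
replace slot 2: 2·((-1)+5) − 4 = 4 → (-1,4,5)
replace slot 3: 2·((-1)+4) − 5 = 1 → (-1,4,1)

-1,4,1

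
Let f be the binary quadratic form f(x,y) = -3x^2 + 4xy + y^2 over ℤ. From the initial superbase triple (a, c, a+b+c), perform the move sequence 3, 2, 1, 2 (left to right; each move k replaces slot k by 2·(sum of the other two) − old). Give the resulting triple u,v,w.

start (-3,1,2) = (f(1,0),f(0,1),f(1,1))
replace slot 3: 2·((-3)+1) − 2 = -6 → (-3,1,-6)
replace slot 2: 2·((-3)+(-6)) − 1 = -19 → (-3,-19,-6)
replace slot 1: 2·((-19)+(-6)) − (-3) = -47 → (-47,-19,-6)
replace slot 2: 2·((-47)+(-6)) − (-19) = -87 → (-47,-87,-6)

-47,-87,-6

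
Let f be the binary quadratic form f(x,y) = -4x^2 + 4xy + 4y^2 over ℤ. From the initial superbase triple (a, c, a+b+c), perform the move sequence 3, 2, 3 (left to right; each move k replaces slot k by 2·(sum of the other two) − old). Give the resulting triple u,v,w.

start (-4,4,4) = (f(1,0),f(0,1),f(1,1))
replace slot 3: 2·((-4)+4) − 4 = -4 → (-4,4,-4)
replace slot 2: 2·((-4)+(-4)) − 4 = -20 → (-4,-20,-4)
replace slot 3: 2·((-4)+(-20)) − (-4) = -44 → (-4,-20,-44)

-4,-20,-44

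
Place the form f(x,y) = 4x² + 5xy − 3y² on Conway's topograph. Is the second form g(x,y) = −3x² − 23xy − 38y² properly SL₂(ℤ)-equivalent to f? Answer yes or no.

D₁ = 73, D₂ = 73
river cycle of f (length 18): (-3, 7, 2), (2, 5, -6), (-6, 7, 1), (1, 7, -6), (-6, 5, 2), (2, 7, -3), (-3, 5, 4), (4, 3, -4), (-4, 5, 3), (3, 7, -2), … (8 more)
river cycle of g (length 18): (-3, 7, 2), (2, 5, -6), (-6, 7, 1), (1, 7, -6), (-6, 5, 2), (2, 7, -3), (-3, 5, 4), (4, 3, -4), (-4, 5, 3), (3, 7, -2), … (8 more)
cycles coincide ⇒ equivalent

yes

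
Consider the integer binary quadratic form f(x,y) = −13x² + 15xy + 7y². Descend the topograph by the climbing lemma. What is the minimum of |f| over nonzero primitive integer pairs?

river: ρ → (7,13,-15)
river: ρ → (-15,17,5)
river: ρ → (5,23,-3)
river: ρ → (-3,19,19)
river: ρ → (19,19,-3)
river: ρ → (-3,23,5)
river: ρ → (5,17,-15)
river: ρ → (-15,13,7)
river: ρ → (7,15,-13)
river: ρ → (-13,11,9)
river: ρ → (9,7,-15)
river: ρ → (-15,23,1)
river: ρ → (1,23,-15)
river: ρ → (-15,7,9)
river: ρ → (9,11,-13)
river: ρ → (-13,15,7)
closes: descent 0, river 16
min |a| on river = 1

1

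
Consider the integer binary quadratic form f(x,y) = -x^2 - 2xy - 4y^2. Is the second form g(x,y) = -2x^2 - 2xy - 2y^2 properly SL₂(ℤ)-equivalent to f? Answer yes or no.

D₁ = -12, D₂ = -12
f is negative-definite; reduce −f:
−f: translate: b→0 (≡2 mod 2), so (1,2,4)→(1,0,3)
−f: reduced (well bottom): (1,0,3) with a≤c, −a<b≤a
flip sign back: reduced form of f is (-1,0,-3)
g is negative-definite; reduce −g:
−g: reduced (well bottom): (2,2,2) with a≤c, −a<b≤a
flip sign back: reduced form of g is (-2,-2,-2)
reduced forms (-1, 0, -3) vs (-2, -2, -2) ⇒ inequivalent

no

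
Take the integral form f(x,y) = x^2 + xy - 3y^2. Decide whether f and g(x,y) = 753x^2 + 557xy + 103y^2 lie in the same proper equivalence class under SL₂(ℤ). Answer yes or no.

D₁ = 13, D₂ = 13
river cycle of f (length 2): (1, 3, -1), (-1, 3, 1)
river cycle of g (length 2): (1, 3, -1), (-1, 3, 1)
cycles coincide ⇒ equivalent

yes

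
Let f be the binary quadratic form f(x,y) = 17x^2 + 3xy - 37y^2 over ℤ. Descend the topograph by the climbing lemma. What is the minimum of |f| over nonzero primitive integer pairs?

descent: ρ → (-37,-3,17)
descent: ρ → (17,37,-17)  [lands on river]
river: ρ → (-17,31,23)
river: ρ → (23,15,-25)
river: ρ → (-25,35,13)
river: ρ → (13,43,-13)
river: ρ → (-13,35,25)
river: ρ → (25,15,-23)
river: ρ → (-23,31,17)
closes: descent 2, river 8
min |a| on river = 13

13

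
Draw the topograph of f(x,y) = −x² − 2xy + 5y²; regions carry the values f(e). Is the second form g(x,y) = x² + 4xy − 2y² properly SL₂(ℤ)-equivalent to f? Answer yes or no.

D₁ = 24, D₂ = 24
river cycle of f (length 2): (-1, 4, 2), (2, 4, -1)
river cycle of g (length 2): (-2, 4, 1), (1, 4, -2)
cycles differ ⇒ inequivalent

no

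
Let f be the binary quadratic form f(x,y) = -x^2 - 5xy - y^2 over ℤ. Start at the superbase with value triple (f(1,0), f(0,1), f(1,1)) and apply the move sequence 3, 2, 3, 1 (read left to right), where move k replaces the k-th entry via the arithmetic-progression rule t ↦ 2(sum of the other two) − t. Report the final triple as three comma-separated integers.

start (-1,-1,-7) = (f(1,0),f(0,1),f(1,1))
replace slot 3: 2·((-1)+(-1)) − (-7) = 3 → (-1,-1,3)
replace slot 2: 2·((-1)+3) − (-1) = 5 → (-1,5,3)
replace slot 3: 2·((-1)+5) − 3 = 5 → (-1,5,5)
replace slot 1: 2·(5+5) − (-1) = 21 → (21,5,5)

21,5,5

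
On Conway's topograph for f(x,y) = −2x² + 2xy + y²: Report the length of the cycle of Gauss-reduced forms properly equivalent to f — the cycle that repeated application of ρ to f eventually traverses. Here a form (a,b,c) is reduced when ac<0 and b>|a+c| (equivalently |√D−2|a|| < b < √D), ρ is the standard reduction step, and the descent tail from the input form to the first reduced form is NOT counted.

D = 12, ⌊√D⌋ = 3
river: ρ → (1,2,-2)
river: ρ → (-2,2,1)
ρ-cycle length = 2 (tail of 0 descent steps not counted)

2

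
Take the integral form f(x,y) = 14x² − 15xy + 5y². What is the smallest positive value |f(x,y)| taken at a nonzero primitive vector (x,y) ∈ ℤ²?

translate: b→13 (≡-15 mod 28), so (14,-15,5)→(14,13,4)
flip: (14,13,4)→(4,-13,14)
translate: b→3 (≡-13 mod 8), so (4,-13,14)→(4,3,4)
reduced (well bottom): (4,3,4) with a≤c, −a<b≤a
well minimum = a = 4

4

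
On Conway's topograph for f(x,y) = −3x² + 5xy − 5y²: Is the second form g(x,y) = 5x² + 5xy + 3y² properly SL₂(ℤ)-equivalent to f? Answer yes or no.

D₁ = -35, D₂ = -35
f is negative-definite; reduce −f:
−f: translate: b→1 (≡-5 mod 6), so (3,-5,5)→(3,1,3)
−f: reduced (well bottom): (3,1,3) with a≤c, −a<b≤a
flip sign back: reduced form of f is (-3,-1,-3)
g: flip: (5,5,3)→(3,-5,5)
g: translate: b→1 (≡-5 mod 6), so (3,-5,5)→(3,1,3)
g: reduced (well bottom): (3,1,3) with a≤c, −a<b≤a
reduced forms (-3, -1, -3) vs (3, 1, 3) ⇒ inequivalent

no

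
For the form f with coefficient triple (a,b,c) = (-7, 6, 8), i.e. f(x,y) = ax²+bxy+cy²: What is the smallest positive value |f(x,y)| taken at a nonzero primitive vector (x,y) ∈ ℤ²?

river: ρ → (8,10,-5)
river: ρ → (-5,10,8)
river: ρ → (8,6,-7)
river: ρ → (-7,8,7)
river: ρ → (7,6,-8)
river: ρ → (-8,10,5)
river: ρ → (5,10,-8)
river: ρ → (-8,6,7)
river: ρ → (7,8,-7)
river: ρ → (-7,6,8)
closes: descent 0, river 10
min |a| on river = 5

5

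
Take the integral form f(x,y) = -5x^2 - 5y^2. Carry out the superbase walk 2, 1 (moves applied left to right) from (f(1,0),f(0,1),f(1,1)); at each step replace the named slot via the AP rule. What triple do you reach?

start (-5,-5,-10) = (f(1,0),f(0,1),f(1,1))
replace slot 2: 2·((-5)+(-10)) − (-5) = -25 → (-5,-25,-10)
replace slot 1: 2·((-25)+(-10)) − (-5) = -65 → (-65,-25,-10)

-65,-25,-10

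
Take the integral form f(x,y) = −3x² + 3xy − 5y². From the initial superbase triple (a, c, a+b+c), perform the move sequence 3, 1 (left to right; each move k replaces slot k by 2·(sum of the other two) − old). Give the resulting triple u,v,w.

start (-3,-5,-5) = (f(1,0),f(0,1),f(1,1))
replace slot 3: 2·((-3)+(-5)) − (-5) = -11 → (-3,-5,-11)
replace slot 1: 2·((-5)+(-11)) − (-3) = -29 → (-29,-5,-11)

-29,-5,-11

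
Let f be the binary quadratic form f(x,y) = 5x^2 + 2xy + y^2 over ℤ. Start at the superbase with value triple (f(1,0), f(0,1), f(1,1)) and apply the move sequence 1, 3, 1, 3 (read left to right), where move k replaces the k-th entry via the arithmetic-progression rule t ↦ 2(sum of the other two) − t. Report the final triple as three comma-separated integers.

start (5,1,8) = (f(1,0),f(0,1),f(1,1))
replace slot 1: 2·(1+8) − 5 = 13 → (13,1,8)
replace slot 3: 2·(13+1) − 8 = 20 → (13,1,20)
replace slot 1: 2·(1+20) − 13 = 29 → (29,1,20)
replace slot 3: 2·(29+1) − 20 = 40 → (29,1,40)

29,1,40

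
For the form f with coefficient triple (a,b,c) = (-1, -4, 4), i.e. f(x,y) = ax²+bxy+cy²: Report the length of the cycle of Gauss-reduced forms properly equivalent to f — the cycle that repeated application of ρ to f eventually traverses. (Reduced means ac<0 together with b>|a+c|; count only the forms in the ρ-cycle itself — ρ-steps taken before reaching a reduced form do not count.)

D = 32, ⌊√D⌋ = 5
descent: ρ → (4,4,-1)  [lands on river]
river: ρ → (-1,4,4)
ρ-cycle length = 2 (tail of 1 descent step not counted)

2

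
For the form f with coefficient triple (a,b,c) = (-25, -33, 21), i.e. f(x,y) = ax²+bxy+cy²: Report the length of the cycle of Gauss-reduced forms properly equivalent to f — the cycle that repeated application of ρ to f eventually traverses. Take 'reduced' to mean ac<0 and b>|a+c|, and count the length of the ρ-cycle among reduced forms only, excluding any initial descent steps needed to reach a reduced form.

D = 3189, ⌊√D⌋ = 56
descent: ρ → (21,33,-25)  [lands on river]
river: ρ → (-25,17,29)
river: ρ → (29,41,-13)
river: ρ → (-13,37,35)
river: ρ → (35,33,-15)
river: ρ → (-15,27,41)
river: ρ → (41,55,-1)
river: ρ → (-1,55,41)
river: ρ → (41,27,-15)
river: ρ → (-15,33,35)
river: ρ → (35,37,-13)
river: ρ → (-13,41,29)
river: ρ → (29,17,-25)
river: ρ → (-25,33,21)
river: ρ → (21,51,-7)
river: ρ → (-7,47,35)
river: ρ → (35,23,-19)
river: ρ → (-19,53,5)
river: ρ → (5,47,-49)
river: ρ → (-49,51,3)
river: ρ → (3,51,-49)
river: ρ → (-49,47,5)
river: ρ → (5,53,-19)
river: ρ → (-19,23,35)
river: ρ → (35,47,-7)
river: ρ → (-7,51,21)
ρ-cycle length = 26 (tail of 1 descent step not counted)

26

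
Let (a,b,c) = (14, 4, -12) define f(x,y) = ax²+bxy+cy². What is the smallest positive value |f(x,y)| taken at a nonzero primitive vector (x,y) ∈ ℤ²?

river: ρ → (-12,20,6)
river: ρ → (6,16,-18)
river: ρ → (-18,20,4)
river: ρ → (4,20,-18)
river: ρ → (-18,16,6)
river: ρ → (6,20,-12)
river: ρ → (-12,4,14)
river: ρ → (14,24,-2)
river: ρ → (-2,24,14)
river: ρ → (14,4,-12)
closes: descent 0, river 10
min |a| on river = 2

2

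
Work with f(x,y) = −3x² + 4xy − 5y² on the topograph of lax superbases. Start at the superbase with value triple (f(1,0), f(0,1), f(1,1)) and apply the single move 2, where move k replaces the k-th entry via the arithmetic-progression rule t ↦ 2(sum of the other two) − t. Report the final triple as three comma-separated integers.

start (-3,-5,-4) = (f(1,0),f(0,1),f(1,1))
replace slot 2: 2·((-3)+(-4)) − (-5) = -9 → (-3,-9,-4)

-3,-9,-4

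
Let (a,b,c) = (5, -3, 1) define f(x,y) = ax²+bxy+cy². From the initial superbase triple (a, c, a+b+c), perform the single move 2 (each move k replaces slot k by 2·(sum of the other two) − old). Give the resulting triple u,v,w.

start (5,1,3) = (f(1,0),f(0,1),f(1,1))
replace slot 2: 2·(5+3) − 1 = 15 → (5,15,3)

5,15,3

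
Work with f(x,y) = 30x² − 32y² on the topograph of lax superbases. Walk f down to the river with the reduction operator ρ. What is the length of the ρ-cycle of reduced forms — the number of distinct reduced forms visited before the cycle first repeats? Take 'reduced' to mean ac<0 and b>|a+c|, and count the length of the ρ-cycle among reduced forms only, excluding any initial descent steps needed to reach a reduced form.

D = 3840, ⌊√D⌋ = 61
descent: ρ → (-32,0,30)
descent: ρ → (30,60,-2)  [lands on river]
river: ρ → (-2,60,30)
ρ-cycle length = 2 (tail of 2 descent steps not counted)

2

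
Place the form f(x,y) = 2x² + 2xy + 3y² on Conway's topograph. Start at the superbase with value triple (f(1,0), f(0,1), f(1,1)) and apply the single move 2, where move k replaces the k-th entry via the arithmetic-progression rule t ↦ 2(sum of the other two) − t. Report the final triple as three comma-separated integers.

start (2,3,7) = (f(1,0),f(0,1),f(1,1))
replace slot 2: 2·(2+7) − 3 = 15 → (2,15,7)

2,15,7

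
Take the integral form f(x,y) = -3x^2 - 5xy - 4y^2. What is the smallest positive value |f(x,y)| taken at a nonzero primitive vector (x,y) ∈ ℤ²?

translate: b→-1 (≡5 mod 6), so (3,5,4)→(3,-1,2)
flip: (3,-1,2)→(2,1,3)
reduced (well bottom): (2,1,3) with a≤c, −a<b≤a
well minimum |f| = |-2| = 2 (negative-definite)

2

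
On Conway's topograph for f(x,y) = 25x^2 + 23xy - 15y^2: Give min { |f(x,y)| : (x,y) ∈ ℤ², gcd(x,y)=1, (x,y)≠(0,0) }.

river: ρ → (-15,37,11)
river: ρ → (11,29,-27)
river: ρ → (-27,25,13)
river: ρ → (13,27,-25)
river: ρ → (-25,23,15)
river: ρ → (15,37,-11)
river: ρ → (-11,29,27)
river: ρ → (27,25,-13)
river: ρ → (-13,27,25)
river: ρ → (25,23,-15)
closes: descent 0, river 10
min |a| on river = 11

11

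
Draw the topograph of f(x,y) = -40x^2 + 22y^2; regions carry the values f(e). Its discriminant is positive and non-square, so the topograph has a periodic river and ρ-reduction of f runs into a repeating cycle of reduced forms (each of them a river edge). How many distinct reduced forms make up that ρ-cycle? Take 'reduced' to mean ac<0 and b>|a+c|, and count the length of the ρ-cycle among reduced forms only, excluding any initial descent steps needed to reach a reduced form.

D = 3520, ⌊√D⌋ = 59
descent: ρ → (22,44,-18)  [lands on river]
river: ρ → (-18,28,38)
river: ρ → (38,48,-8)
river: ρ → (-8,48,38)
river: ρ → (38,28,-18)
river: ρ → (-18,44,22)
ρ-cycle length = 6 (tail of 1 descent step not counted)

6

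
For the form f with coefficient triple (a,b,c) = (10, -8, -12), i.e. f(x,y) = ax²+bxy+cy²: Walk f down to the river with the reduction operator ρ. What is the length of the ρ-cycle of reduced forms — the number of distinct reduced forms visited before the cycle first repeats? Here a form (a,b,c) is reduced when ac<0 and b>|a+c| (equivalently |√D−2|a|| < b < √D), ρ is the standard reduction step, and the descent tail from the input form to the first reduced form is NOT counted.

D = 544, ⌊√D⌋ = 23
descent: ρ → (-12,8,10)  [lands on river]
river: ρ → (10,12,-10)
river: ρ → (-10,8,12)
river: ρ → (12,16,-6)
river: ρ → (-6,20,6)
river: ρ → (6,16,-12)
ρ-cycle length = 6 (tail of 1 descent step not counted)

6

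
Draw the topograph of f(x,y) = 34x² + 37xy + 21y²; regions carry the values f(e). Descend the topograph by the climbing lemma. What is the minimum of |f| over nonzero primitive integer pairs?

translate: b→-31 (≡37 mod 68), so (34,37,21)→(34,-31,18)
flip: (34,-31,18)→(18,31,34)
translate: b→-5 (≡31 mod 36), so (18,31,34)→(18,-5,21)
reduced (well bottom): (18,-5,21) with a≤c, −a<b≤a
well minimum = a = 18

18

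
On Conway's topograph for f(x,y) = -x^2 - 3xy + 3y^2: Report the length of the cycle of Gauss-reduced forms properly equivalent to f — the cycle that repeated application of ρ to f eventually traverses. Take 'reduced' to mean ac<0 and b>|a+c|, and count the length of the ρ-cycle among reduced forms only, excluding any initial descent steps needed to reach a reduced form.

D = 21, ⌊√D⌋ = 4
descent: ρ → (3,3,-1)  [lands on river]
river: ρ → (-1,3,3)
ρ-cycle length = 2 (tail of 1 descent step not counted)

2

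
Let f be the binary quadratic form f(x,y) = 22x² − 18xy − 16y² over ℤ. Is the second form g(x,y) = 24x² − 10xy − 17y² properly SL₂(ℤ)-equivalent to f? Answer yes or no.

D₁ = 1732, D₂ = 1732
river cycle of f (length 46): (-16, 18, 22), (22, 26, -12), (-12, 22, 26), (26, 30, -8), (-8, 34, 18), (18, 38, -4), (-4, 34, 36), (36, 38, -2), (-2, 38, 36), (36, 34, -4), … (36 more)
river cycle of g (length 42): (-17, 10, 24), (24, 38, -3), (-3, 40, 11), (11, 26, -24), (-24, 22, 13), (13, 30, -16), (-16, 34, 9), (9, 38, -8), (-8, 26, 33), (33, 40, -1), … (32 more)
cycles differ ⇒ inequivalent

no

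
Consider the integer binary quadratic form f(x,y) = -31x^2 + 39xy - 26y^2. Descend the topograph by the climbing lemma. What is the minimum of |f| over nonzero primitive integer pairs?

translate: b→23 (≡-39 mod 62), so (31,-39,26)→(31,23,18)
flip: (31,23,18)→(18,-23,31)
translate: b→13 (≡-23 mod 36), so (18,-23,31)→(18,13,26)
reduced (well bottom): (18,13,26) with a≤c, −a<b≤a
well minimum |f| = |-18| = 18 (negative-definite)

18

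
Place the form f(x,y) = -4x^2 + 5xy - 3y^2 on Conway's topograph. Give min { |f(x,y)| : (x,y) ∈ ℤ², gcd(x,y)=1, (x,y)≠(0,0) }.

translate: b→3 (≡-5 mod 8), so (4,-5,3)→(4,3,2)
flip: (4,3,2)→(2,-3,4)
translate: b→1 (≡-3 mod 4), so (2,-3,4)→(2,1,3)
reduced (well bottom): (2,1,3) with a≤c, −a<b≤a
well minimum |f| = |-2| = 2 (negative-definite)

2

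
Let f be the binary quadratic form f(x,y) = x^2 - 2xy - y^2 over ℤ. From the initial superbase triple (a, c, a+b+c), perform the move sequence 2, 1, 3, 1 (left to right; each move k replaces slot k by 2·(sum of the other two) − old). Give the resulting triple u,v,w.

start (1,-1,-2) = (f(1,0),f(0,1),f(1,1))
replace slot 2: 2·(1+(-2)) − (-1) = -1 → (1,-1,-2)
replace slot 1: 2·((-1)+(-2)) − 1 = -7 → (-7,-1,-2)
replace slot 3: 2·((-7)+(-1)) − (-2) = -14 → (-7,-1,-14)
replace slot 1: 2·((-1)+(-14)) − (-7) = -23 → (-23,-1,-14)

-23,-1,-14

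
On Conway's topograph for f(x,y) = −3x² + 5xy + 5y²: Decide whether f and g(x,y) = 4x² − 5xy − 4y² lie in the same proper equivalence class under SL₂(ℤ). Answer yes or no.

D₁ = 85, D₂ = 89
discriminants differ ⇒ not SL₂(ℤ)-equivalent

no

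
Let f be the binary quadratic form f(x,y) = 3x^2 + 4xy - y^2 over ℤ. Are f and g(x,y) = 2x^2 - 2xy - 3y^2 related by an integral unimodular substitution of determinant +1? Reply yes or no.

D₁ = 28, D₂ = 28
river cycle of f (length 4): (-1, 4, 3), (3, 2, -2), (-2, 2, 3), (3, 4, -1)
river cycle of g (length 4): (-3, 2, 2), (2, 2, -3), (-3, 4, 1), (1, 4, -3)
cycles differ ⇒ inequivalent

no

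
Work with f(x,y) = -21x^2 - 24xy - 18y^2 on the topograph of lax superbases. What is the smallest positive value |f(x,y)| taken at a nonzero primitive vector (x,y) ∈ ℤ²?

translate: b→-18 (≡24 mod 42), so (21,24,18)→(21,-18,15)
flip: (21,-18,15)→(15,18,21)
translate: b→-12 (≡18 mod 30), so (15,18,21)→(15,-12,18)
reduced (well bottom): (15,-12,18) with a≤c, −a<b≤a
well minimum |f| = |-15| = 15 (negative-definite)

15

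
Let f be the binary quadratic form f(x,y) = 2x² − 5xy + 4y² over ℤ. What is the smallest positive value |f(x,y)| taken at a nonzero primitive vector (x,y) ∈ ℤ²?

translate: b→-1 (≡-5 mod 4), so (2,-5,4)→(2,-1,1)
flip: (2,-1,1)→(1,1,2)
reduced (well bottom): (1,1,2) with a≤c, −a<b≤a
well minimum = a = 1

1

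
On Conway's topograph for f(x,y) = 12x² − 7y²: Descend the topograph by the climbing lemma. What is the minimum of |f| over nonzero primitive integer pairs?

descent: ρ → (-7,14,5)  [lands on river]
river: ρ → (5,16,-4)
river: ρ → (-4,16,5)
river: ρ → (5,14,-7)
closes: descent 1, river 4
min |a| on river = 4

4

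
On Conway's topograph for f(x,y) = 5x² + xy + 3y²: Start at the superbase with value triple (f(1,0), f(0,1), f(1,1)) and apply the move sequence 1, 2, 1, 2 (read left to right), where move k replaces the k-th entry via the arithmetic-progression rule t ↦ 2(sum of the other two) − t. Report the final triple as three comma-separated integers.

start (5,3,9) = (f(1,0),f(0,1),f(1,1))
replace slot 1: 2·(3+9) − 5 = 19 → (19,3,9)
replace slot 2: 2·(19+9) − 3 = 53 → (19,53,9)
replace slot 1: 2·(53+9) − 19 = 105 → (105,53,9)
replace slot 2: 2·(105+9) − 53 = 175 → (105,175,9)

105,175,9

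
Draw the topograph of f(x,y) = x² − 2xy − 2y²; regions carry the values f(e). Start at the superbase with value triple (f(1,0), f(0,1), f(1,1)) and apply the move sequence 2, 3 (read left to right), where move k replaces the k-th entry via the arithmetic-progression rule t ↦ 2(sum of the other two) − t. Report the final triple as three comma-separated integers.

start (1,-2,-3) = (f(1,0),f(0,1),f(1,1))
replace slot 2: 2·(1+(-3)) − (-2) = -2 → (1,-2,-3)
replace slot 3: 2·(1+(-2)) − (-3) = 1 → (1,-2,1)

1,-2,1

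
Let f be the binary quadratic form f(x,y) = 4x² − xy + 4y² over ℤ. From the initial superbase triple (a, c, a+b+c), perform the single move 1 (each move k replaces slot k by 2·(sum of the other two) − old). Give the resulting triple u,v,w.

start (4,4,7) = (f(1,0),f(0,1),f(1,1))
replace slot 1: 2·(4+7) − 4 = 18 → (18,4,7)

18,4,7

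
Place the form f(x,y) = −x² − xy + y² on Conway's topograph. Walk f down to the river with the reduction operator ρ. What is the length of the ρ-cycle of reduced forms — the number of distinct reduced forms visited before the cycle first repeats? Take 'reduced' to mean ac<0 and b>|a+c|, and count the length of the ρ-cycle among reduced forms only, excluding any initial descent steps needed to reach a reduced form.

D = 5, ⌊√D⌋ = 2
descent: ρ → (1,1,-1)  [lands on river]
river: ρ → (-1,1,1)
ρ-cycle length = 2 (tail of 1 descent step not counted)

2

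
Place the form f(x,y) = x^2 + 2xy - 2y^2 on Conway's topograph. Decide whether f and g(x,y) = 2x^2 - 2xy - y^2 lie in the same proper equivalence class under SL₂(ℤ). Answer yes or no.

D₁ = 12, D₂ = 12
river cycle of f (length 2): (-2, 2, 1), (1, 2, -2)
river cycle of g (length 2): (-1, 2, 2), (2, 2, -1)
cycles differ ⇒ inequivalent

no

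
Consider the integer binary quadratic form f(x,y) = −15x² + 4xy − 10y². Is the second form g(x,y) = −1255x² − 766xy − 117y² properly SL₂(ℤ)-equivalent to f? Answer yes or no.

D₁ = -584, D₂ = -584
f is negative-definite; reduce −f:
−f: flip: (15,-4,10)→(10,4,15)
−f: reduced (well bottom): (10,4,15) with a≤c, −a<b≤a
flip sign back: reduced form of f is (-10,-4,-15)
g is negative-definite; reduce −g:
−g: flip: (1255,766,117)→(117,-766,1255)
−g: translate: b→-64 (≡-766 mod 234), so (117,-766,1255)→(117,-64,10)
−g: flip: (117,-64,10)→(10,64,117)
−g: translate: b→4 (≡64 mod 20), so (10,64,117)→(10,4,15)
−g: reduced (well bottom): (10,4,15) with a≤c, −a<b≤a
flip sign back: reduced form of g is (-10,-4,-15)
reduced forms (-10, -4, -15) vs (-10, -4, -15) ⇒ equivalent

yes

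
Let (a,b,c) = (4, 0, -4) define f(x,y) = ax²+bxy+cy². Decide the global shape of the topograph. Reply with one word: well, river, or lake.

D = b²−4ac = 0² − 4·4·(-4) = 64
D = 8² is a perfect square ⇒ form factors over ℤ ⇒ lakes

lake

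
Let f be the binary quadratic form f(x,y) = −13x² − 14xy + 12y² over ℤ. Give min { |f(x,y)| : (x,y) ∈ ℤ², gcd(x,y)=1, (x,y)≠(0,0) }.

descent: ρ → (12,14,-13)  [lands on river]
river: ρ → (-13,12,13)
river: ρ → (13,14,-12)
river: ρ → (-12,10,15)
river: ρ → (15,20,-7)
river: ρ → (-7,22,12)
river: ρ → (12,26,-3)
river: ρ → (-3,28,3)
river: ρ → (3,26,-12)
river: ρ → (-12,22,7)
river: ρ → (7,20,-15)
river: ρ → (-15,10,12)
closes: descent 1, river 12
min |a| on river = 3

3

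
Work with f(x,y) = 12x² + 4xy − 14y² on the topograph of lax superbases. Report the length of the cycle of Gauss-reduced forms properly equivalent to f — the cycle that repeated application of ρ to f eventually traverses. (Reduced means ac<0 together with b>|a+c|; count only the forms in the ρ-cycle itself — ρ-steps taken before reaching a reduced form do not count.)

D = 688, ⌊√D⌋ = 26
river: ρ → (-14,24,2)
river: ρ → (2,24,-14)
river: ρ → (-14,4,12)
river: ρ → (12,20,-6)
river: ρ → (-6,16,18)
river: ρ → (18,20,-4)
river: ρ → (-4,20,18)
river: ρ → (18,16,-6)
river: ρ → (-6,20,12)
river: ρ → (12,4,-14)
ρ-cycle length = 10 (tail of 0 descent steps not counted)

10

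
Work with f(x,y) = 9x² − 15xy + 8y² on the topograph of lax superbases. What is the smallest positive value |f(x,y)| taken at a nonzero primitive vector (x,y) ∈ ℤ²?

translate: b→3 (≡-15 mod 18), so (9,-15,8)→(9,3,2)
flip: (9,3,2)→(2,-3,9)
translate: b→1 (≡-3 mod 4), so (2,-3,9)→(2,1,8)
reduced (well bottom): (2,1,8) with a≤c, −a<b≤a
well minimum = a = 2

2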